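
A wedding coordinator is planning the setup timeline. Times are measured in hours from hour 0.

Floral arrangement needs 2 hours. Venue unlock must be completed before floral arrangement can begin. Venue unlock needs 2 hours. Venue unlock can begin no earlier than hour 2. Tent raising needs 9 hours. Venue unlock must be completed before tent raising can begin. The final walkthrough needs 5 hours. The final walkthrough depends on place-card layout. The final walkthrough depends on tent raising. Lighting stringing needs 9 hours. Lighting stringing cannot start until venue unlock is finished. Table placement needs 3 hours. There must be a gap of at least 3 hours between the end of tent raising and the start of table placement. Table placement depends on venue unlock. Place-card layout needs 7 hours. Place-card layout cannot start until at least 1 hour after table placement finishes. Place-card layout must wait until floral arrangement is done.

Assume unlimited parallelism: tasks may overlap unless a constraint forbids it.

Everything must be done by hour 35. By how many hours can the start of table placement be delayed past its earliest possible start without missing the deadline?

3

Venue unlock waits on its own release at hour 2, so it starts at hour 2 and finishes at 2 + 2 = hour 4.
After venue unlock (finishes hour 4), tent raising can start at hour 4 and finishes at hour 13.
Table placement has to wait for tent raising (finishes hour 13, plus 3-hour gap → hour 16); venue unlock (finishes hour 4). The latest of these is hour 16, so table placement runs hour 16 to 16 + 3 = hour 19.

Working backward from the deadline:
The final walkthrough must finish by hour 35; it takes 5 hours, so it must start by 35 − 5 = hour 30.
Place-card layout feeds into the final walkthrough (must start by hour 30); so place-card layout must finish by hour 30 and therefore start by hour 23.
Table placement must finish before place-card layout (must start by hour 23, minus 1-hour gap → hour 22). With a 3-hour duration, table placement must start by 22 − 3 = hour 19.
So table placement can start as early as hour 16 and as late as hour 19, giving 19 − 16 = 3 hours of slack.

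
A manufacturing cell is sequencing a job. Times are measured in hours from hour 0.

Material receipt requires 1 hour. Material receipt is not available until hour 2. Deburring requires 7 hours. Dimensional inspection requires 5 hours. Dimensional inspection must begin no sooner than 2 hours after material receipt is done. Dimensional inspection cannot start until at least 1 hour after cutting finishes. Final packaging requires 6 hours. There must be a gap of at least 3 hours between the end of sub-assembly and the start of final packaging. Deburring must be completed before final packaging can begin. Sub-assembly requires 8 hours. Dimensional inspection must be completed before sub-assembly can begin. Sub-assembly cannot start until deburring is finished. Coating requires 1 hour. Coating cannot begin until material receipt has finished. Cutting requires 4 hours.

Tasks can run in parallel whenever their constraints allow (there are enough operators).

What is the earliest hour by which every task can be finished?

27

Nothing blocks deburring, so it runs from hour 0 to hour 7.
Nothing blocks cutting, so it runs from hour 0 to hour 4.
After its own release at hour 2, material receipt can start at hour 2 and finishes at hour 3.
Coating waits on material receipt (finishes hour 3), so it starts at hour 3 and finishes at 3 + 1 = hour 4.
Dimensional inspection needs all of material receipt (finishes hour 3, plus 2-hour gap → hour 5); cutting (finishes hour 4, plus 1-hour gap → hour 5). That puts its earliest start at hour 5; it finishes at 5 + 5 = hour 10.
Sub-assembly needs all of dimensional inspection (finishes hour 10); deburring (finishes hour 7). That puts its earliest start at hour 10; it finishes at 10 + 8 = hour 18.
Final packaging needs all of sub-assembly (finishes hour 18, plus 3-hour gap → hour 21); deburring (finishes hour 7). That puts its earliest start at hour 21; it finishes at 21 + 6 = hour 27.
All tasks are finished once the last one completes. Finish times: Material receipt at 3, Cutting at 4, Deburring at 7, Dimensional inspection at 10, Coating at 4, Sub-assembly at 18, Final packaging at 27. The latest is hour 27.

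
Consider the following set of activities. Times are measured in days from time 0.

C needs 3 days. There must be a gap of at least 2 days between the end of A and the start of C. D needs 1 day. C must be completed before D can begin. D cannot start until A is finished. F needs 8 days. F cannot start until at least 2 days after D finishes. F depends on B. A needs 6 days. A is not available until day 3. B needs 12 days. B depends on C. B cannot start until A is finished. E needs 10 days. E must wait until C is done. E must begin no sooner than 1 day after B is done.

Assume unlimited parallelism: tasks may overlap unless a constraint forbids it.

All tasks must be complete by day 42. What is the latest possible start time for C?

Nothing follows E; the deadline of day 42 is its only limit. It must start by 42 − 10 = day 32.
Nothing follows F; the deadline of day 42 is its only limit. It must start by 42 − 8 = day 34.
B has several dependents: E (must start by day 32, minus 1-day gap → day 31); F (must start by day 34). The earliest of those limits is day 31, so B must start by 31 − 12 = day 19.
D feeds into F (must start by day 34, minus 2-day gap → day 32); so D must finish by day 32 and therefore start by day 31.
C feeds B (must start by day 19); D (must start by day 31); E (must start by day 32). Taking the minimum, C must finish by day 19 and start by 19 − 3 = day 16.

16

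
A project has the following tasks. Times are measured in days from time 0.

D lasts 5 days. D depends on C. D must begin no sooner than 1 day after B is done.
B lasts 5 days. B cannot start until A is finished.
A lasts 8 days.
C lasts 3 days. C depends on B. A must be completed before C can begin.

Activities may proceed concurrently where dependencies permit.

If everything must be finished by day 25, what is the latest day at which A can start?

D must finish by day 25; it takes 5 days, so it must start by 25 − 5 = day 20.
C must finish before D (must start by day 20). With a 3-day duration, C must start by 20 − 3 = day 17.
B must finish in time for C (must start by day 17); D (must start by day 20, minus 1-day gap → day 19). The tightest is day 17, so B must start by 17 − 5 = day 12.
A feeds B (must start by day 12); C (must start by day 17). Taking the minimum, A must finish by day 12 and start by 12 − 8 = day 4.

4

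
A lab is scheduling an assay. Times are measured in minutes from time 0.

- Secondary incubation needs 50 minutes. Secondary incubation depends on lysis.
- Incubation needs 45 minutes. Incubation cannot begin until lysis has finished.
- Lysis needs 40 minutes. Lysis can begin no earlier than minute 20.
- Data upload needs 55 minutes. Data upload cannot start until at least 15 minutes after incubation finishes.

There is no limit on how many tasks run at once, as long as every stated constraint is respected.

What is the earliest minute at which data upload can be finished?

After its own release at minute 20, lysis can start at minute 20 and finishes at minute 60.
Incubation waits on lysis (finishes minute 60), so it starts at minute 60 and finishes at 60 + 45 = minute 105.
After incubation (finishes minute 105, plus 15-minute gap → minute 120), data upload can start at minute 120 and finishes at minute 175.

175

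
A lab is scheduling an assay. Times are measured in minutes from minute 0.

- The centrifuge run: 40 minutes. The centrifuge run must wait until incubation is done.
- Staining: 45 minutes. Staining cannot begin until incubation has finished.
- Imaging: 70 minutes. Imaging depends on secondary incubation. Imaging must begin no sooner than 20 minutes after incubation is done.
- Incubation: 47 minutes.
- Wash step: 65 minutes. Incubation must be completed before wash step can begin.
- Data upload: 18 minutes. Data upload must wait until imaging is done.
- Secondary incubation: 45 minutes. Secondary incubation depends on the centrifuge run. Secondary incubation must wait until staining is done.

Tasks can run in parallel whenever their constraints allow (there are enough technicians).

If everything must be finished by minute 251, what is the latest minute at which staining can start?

73

Data upload must finish by minute 251; it takes 18 minutes, so it must start by 251 − 18 = minute 233.
Imaging has to be done before data upload (must start by minute 233). That means finishing by minute 233, i.e. starting by 233 − 70 = minute 163.
Secondary incubation must finish before imaging (must start by minute 163). With a 45-minute duration, secondary incubation must start by 163 − 45 = minute 118.
Staining has to be done before secondary incubation (must start by minute 118). That means finishing by minute 118, i.e. starting by 118 − 45 = minute 73.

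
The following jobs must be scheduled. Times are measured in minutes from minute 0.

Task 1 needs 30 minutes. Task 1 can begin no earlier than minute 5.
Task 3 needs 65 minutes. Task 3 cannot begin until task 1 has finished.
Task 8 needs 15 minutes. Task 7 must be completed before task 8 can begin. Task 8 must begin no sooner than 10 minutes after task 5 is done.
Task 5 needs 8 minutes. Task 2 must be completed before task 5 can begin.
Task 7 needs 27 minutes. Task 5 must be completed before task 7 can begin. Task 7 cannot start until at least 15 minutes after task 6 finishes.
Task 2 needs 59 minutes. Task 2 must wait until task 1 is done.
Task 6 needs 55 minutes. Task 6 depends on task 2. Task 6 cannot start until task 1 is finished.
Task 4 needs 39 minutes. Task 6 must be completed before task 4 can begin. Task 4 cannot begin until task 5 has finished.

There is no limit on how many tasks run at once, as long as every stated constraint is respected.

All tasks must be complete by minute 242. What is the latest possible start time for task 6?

130

Nothing follows task 4; the deadline of minute 242 is its only limit. It must start by 242 − 39 = minute 203.
Task 8 must finish by minute 242; it takes 15 minutes, so it must start by 242 − 15 = minute 227.
Since task 8 (must start by minute 227) depends on it, task 7 must finish by minute 227. Backing off its 27-minute duration gives a latest start of minute 200.
For task 6: task 4 (must start by minute 203); task 7 (must start by minute 200, minus 15-minute gap → minute 185). The most restrictive is minute 185; with a 55-minute duration, task 6 must start by minute 130.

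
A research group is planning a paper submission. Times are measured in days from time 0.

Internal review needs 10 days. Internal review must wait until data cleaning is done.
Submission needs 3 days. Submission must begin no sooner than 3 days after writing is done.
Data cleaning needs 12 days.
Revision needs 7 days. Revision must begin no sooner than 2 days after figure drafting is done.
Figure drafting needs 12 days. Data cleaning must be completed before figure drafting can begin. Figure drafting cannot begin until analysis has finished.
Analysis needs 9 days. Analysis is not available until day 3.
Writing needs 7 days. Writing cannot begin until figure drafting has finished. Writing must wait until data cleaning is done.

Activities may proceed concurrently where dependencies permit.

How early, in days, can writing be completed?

After its own release at day 3, analysis can start at day 3 and finishes at day 12.
Data cleaning can start immediately at day 0; it finishes at day 12.
Figure drafting has to wait for data cleaning (finishes day 12); analysis (finishes day 12). The latest of these is day 12, so figure drafting runs day 12 to 12 + 12 = day 24.
Writing cannot start until figure drafting (finishes day 24); data cleaning (finishes day 12). The controlling bound is day 24, so writing finishes at 24 + 7 = day 31.

31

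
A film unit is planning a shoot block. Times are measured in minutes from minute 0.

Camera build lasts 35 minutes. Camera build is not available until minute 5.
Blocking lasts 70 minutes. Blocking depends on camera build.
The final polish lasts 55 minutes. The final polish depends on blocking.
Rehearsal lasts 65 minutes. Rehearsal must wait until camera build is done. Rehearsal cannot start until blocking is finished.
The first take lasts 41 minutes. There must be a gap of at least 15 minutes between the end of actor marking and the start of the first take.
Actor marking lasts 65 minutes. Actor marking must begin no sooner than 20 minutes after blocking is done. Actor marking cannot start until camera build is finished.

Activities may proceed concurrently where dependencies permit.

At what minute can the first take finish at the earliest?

251

After its own release at minute 5, camera build can start at minute 5 and finishes at minute 40.
After camera build (finishes minute 40), blocking can start at minute 40 and finishes at minute 110.
Actor marking has to wait for blocking (finishes minute 110, plus 20-minute gap → minute 130); camera build (finishes minute 40). The latest of these is minute 130, so actor marking runs minute 130 to 130 + 65 = minute 195.
After actor marking (finishes minute 195, plus 15-minute gap → minute 210), the first take can start at minute 210 and finishes at minute 251.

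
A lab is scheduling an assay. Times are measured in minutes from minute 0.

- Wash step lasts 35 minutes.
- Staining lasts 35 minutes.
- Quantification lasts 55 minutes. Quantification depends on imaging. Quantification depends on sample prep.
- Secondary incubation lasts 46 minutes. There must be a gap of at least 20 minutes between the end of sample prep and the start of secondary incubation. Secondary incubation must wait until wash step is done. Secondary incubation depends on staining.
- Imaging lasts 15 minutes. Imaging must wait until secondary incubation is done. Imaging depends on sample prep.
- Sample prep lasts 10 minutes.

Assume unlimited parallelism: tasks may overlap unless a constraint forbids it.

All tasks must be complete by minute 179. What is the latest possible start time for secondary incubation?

Quantification must finish by minute 179; it takes 55 minutes, so it must start by 179 − 55 = minute 124.
Since quantification (must start by minute 124) depends on it, imaging must finish by minute 124. Backing off its 15-minute duration gives a latest start of minute 109.
Secondary incubation feeds into imaging (must start by minute 109); so secondary incubation must finish by minute 109 and therefore start by minute 63.

63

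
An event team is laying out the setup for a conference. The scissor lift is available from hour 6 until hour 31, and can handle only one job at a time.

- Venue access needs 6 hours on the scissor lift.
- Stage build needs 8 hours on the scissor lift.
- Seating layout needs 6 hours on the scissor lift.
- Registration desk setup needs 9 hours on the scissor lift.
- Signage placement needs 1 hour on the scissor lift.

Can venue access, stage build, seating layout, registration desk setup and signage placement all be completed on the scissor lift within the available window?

The scissor lift window is 31 − 6 = 25 hours.
Running back to back, the jobs need 6 + 8 + 6 + 9 + 1 = 30 hours on the scissor lift.
Since 30 > 25, they cannot all fit.

No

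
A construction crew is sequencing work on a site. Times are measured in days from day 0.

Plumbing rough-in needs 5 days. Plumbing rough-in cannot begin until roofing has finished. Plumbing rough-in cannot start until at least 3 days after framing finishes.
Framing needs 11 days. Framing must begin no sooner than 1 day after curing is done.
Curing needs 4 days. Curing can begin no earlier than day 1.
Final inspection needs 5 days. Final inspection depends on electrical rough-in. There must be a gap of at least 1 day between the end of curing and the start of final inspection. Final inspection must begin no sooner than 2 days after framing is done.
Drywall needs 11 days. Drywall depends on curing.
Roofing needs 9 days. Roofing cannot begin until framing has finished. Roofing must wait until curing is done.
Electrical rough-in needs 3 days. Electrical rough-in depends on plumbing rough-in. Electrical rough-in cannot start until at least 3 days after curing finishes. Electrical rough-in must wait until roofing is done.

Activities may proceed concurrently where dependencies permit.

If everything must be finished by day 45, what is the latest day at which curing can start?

7

Final inspection must finish by day 45; it takes 5 days, so it must start by 45 − 5 = day 40.
Electrical rough-in must finish before final inspection (must start by day 40). With a 3-day duration, electrical rough-in must start by 40 − 3 = day 37.
Plumbing rough-in feeds into electrical rough-in (must start by day 37); so plumbing rough-in must finish by day 37 and therefore start by day 32.
Roofing feeds plumbing rough-in (must start by day 32); electrical rough-in (must start by day 37). Taking the minimum, roofing must finish by day 32 and start by 32 − 9 = day 23.
Framing feeds roofing (must start by day 23); plumbing rough-in (must start by day 32, minus 3-day gap → day 29); final inspection (must start by day 40, minus 2-day gap → day 38). Taking the minimum, framing must finish by day 23 and start by 23 − 11 = day 12.
Drywall has no dependents, so it just needs to finish by day 45. Starting by 45 − 11 = day 34 achieves that.
Curing feeds framing (must start by day 12, minus 1-day gap → day 11); roofing (must start by day 23); electrical rough-in (must start by day 37, minus 3-day gap → day 34); drywall (must start by day 34); final inspection (must start by day 40, minus 1-day gap → day 39). Taking the minimum, curing must finish by day 11 and start by 11 − 4 = day 7.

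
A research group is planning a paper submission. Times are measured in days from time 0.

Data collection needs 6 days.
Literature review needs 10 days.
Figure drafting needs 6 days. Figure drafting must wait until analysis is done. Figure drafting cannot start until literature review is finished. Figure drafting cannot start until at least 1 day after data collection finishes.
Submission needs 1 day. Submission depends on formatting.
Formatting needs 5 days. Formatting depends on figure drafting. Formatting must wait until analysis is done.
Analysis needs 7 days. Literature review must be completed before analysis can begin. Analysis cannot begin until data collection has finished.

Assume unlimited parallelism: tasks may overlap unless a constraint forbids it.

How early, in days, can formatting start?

23

Nothing blocks data collection, so it runs from day 0 to day 6.
Literature review can start immediately at day 0; it finishes at day 10.
For analysis: literature review (finishes day 10); data collection (finishes day 6). Taking the maximum gives a start of day 10, and it finishes at 10 + 7 = day 17.
Figure drafting needs all of analysis (finishes day 17); literature review (finishes day 10); data collection (finishes day 6, plus 1-day gap → day 7). That puts its earliest start at day 17; it finishes at 17 + 6 = day 23.
Formatting waits on figure drafting (finishes day 23); analysis (finishes day 17). The latest of these is day 23, which is the earliest formatting can start.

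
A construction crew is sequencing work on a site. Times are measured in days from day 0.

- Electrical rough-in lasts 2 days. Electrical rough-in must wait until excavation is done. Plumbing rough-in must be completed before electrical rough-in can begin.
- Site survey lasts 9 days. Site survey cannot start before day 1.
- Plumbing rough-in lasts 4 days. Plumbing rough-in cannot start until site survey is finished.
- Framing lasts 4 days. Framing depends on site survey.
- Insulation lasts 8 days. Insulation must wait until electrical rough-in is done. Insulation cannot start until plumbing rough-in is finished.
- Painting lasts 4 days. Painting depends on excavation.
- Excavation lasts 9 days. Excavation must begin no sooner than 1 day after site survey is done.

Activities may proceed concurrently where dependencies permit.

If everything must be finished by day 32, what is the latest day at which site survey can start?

Nothing follows insulation; the deadline of day 32 is its only limit. It must start by 32 − 8 = day 24.
Electrical rough-in has to be done before insulation (must start by day 24). That means finishing by day 24, i.e. starting by 24 − 2 = day 22.
Nothing follows painting; the deadline of day 32 is its only limit. It must start by 32 − 4 = day 28.
Excavation has several dependents: electrical rough-in (must start by day 22); painting (must start by day 28). The earliest of those limits is day 22, so excavation must start by 22 − 9 = day 13.
To finish by day 32, framing (duration 4) must start no later than day 28.
For plumbing rough-in: electrical rough-in (must start by day 22); insulation (must start by day 24). The most restrictive is day 22; with a 4-day duration, plumbing rough-in must start by day 18.
Site survey feeds excavation (must start by day 13, minus 1-day gap → day 12); framing (must start by day 28); plumbing rough-in (must start by day 18). Taking the minimum, site survey must finish by day 12 and start by 12 − 9 = day 3.

3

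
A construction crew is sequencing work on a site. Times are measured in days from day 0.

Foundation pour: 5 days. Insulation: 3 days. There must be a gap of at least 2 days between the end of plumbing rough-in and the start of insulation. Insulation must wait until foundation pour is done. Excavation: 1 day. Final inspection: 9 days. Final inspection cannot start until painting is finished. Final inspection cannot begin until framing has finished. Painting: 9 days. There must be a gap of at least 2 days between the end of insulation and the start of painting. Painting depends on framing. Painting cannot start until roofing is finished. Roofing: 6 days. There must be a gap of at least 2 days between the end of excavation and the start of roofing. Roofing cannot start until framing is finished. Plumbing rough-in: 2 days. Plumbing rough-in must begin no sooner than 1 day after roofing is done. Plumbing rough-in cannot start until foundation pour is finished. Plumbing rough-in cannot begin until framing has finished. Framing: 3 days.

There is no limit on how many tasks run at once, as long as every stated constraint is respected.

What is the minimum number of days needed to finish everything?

Framing has no prerequisites, so it starts at day 0 and finishes at day 3.
Nothing blocks foundation pour, so it runs from day 0 to day 5.
Excavation has no prerequisites, so it starts at day 0 and finishes at day 1.
Roofing needs all of excavation (finishes day 1, plus 2-day gap → day 3); framing (finishes day 3). That puts its earliest start at day 3; it finishes at 3 + 6 = day 9.
Plumbing rough-in cannot start until roofing (finishes day 9, plus 1-day gap → day 10); foundation pour (finishes day 5); framing (finishes day 3). The controlling bound is day 10, so plumbing rough-in finishes at 10 + 2 = day 12.
For insulation: plumbing rough-in (finishes day 12, plus 2-day gap → day 14); foundation pour (finishes day 5). Taking the maximum gives a start of day 14, and it finishes at 14 + 3 = day 17.
Painting cannot start until insulation (finishes day 17, plus 2-day gap → day 19); framing (finishes day 3); roofing (finishes day 9). The controlling bound is day 19, so painting finishes at 19 + 9 = day 28.
For final inspection: painting (finishes day 28); framing (finishes day 3). Taking the maximum gives a start of day 28, and it finishes at 28 + 9 = day 37.
All tasks are finished once the last one completes. Finish times: Excavation at 1, Foundation pour at 5, Framing at 3, Roofing at 9, Plumbing rough-in at 12, Insulation at 17, Painting at 28, Final inspection at 37. The latest is day 37.

37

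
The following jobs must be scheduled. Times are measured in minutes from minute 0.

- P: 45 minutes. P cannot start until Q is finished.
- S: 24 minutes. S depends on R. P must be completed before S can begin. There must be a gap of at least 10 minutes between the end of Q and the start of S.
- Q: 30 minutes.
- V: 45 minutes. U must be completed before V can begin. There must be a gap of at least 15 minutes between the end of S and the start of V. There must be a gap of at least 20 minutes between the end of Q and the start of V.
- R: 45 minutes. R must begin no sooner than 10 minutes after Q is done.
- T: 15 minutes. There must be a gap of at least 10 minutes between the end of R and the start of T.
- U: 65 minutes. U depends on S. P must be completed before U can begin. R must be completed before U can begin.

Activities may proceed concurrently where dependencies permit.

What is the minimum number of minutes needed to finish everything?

219

Q has no prerequisites, so it starts at minute 0 and finishes at minute 30.
After Q (finishes minute 30, plus 10-minute gap → minute 40), R can start at minute 40 and finishes at minute 85.
After R (finishes minute 85, plus 10-minute gap → minute 95), T can start at minute 95 and finishes at minute 110.
P waits on Q (finishes minute 30), so it starts at minute 30 and finishes at 30 + 45 = minute 75.
S has to wait for R (finishes minute 85); P (finishes minute 75); Q (finishes minute 30, plus 10-minute gap → minute 40). The latest of these is minute 85, so S runs minute 85 to 85 + 24 = minute 109.
U cannot start until S (finishes minute 109); P (finishes minute 75); R (finishes minute 85). The controlling bound is minute 109, so U finishes at 109 + 65 = minute 174.
For V: U (finishes minute 174); S (finishes minute 109, plus 15-minute gap → minute 124); Q (finishes minute 30, plus 20-minute gap → minute 50). Taking the maximum gives a start of minute 174, and it finishes at 174 + 45 = minute 219.
All tasks are finished once the last one completes. Finish times: P at 75, Q at 30, R at 85, S at 109, T at 110, U at 174, V at 219. The latest is minute 219.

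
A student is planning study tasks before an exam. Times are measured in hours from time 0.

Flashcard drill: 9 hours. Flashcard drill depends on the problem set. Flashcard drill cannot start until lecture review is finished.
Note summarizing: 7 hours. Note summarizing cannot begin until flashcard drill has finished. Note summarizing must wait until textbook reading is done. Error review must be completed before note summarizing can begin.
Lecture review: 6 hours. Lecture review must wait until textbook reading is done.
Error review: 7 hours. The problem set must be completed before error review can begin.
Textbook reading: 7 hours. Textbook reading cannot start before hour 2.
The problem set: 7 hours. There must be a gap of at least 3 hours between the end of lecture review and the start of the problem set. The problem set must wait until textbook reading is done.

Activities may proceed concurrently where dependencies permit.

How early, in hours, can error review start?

After its own release at hour 2, textbook reading can start at hour 2 and finishes at hour 9.
Lecture review waits on textbook reading (finishes hour 9), so it starts at hour 9 and finishes at 9 + 6 = hour 15.
The problem set has to wait for lecture review (finishes hour 15, plus 3-hour gap → hour 18); textbook reading (finishes hour 9). The latest of these is hour 18, so the problem set runs hour 18 to 18 + 7 = hour 25.
Error review waits on the problem set (finishes hour 25), so the earliest it can start is hour 25.

25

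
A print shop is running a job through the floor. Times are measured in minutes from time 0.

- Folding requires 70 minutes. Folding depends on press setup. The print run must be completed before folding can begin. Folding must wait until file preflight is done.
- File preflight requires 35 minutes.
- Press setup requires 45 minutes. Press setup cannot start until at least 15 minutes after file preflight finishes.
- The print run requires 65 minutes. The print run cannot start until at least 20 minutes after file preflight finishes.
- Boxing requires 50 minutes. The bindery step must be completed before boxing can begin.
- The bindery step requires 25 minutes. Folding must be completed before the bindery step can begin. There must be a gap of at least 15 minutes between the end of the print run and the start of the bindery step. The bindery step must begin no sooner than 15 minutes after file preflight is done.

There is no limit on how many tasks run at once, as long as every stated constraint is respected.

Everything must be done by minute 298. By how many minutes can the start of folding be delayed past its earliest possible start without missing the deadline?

Nothing blocks file preflight, so it runs from minute 0 to minute 35.
The print run waits on file preflight (finishes minute 35, plus 20-minute gap → minute 55), so it starts at minute 55 and finishes at 55 + 65 = minute 120.
Press setup cannot begin until file preflight (finishes minute 35, plus 15-minute gap → minute 50). It runs from minute 50 to 50 + 45 = minute 95.
Folding has to wait for press setup (finishes minute 95); the print run (finishes minute 120); file preflight (finishes minute 35). The latest of these is minute 120, so folding runs minute 120 to 120 + 70 = minute 190.

Working backward from the deadline:
Boxing has no dependents, so it just needs to finish by minute 298. Starting by 298 − 50 = minute 248 achieves that.
The bindery step has to be done before boxing (must start by minute 248). That means finishing by minute 248, i.e. starting by 248 − 25 = minute 223.
Since the bindery step (must start by minute 223) depends on it, folding must finish by minute 223. Backing off its 70-minute duration gives a latest start of minute 153.
So folding can start as early as minute 120 and as late as minute 153, giving 153 − 120 = 33 minutes of slack.

33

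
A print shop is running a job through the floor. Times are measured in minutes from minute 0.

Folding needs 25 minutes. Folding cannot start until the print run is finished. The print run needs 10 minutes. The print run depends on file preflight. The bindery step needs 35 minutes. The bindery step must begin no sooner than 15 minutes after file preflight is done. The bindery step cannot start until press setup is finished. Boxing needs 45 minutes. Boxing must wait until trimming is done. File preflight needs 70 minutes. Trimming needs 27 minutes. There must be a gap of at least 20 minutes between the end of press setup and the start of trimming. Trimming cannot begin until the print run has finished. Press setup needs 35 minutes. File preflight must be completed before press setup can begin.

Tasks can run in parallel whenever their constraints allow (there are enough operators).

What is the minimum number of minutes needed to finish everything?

File preflight can start immediately at minute 0; it finishes at minute 70.
After file preflight (finishes minute 70), the print run can start at minute 70 and finishes at minute 80.
After the print run (finishes minute 80), folding can start at minute 80 and finishes at minute 105.
Press setup waits on file preflight (finishes minute 70), so it starts at minute 70 and finishes at 70 + 35 = minute 105.
The bindery step has to wait for file preflight (finishes minute 70, plus 15-minute gap → minute 85); press setup (finishes minute 105). The latest of these is minute 105, so the bindery step runs minute 105 to 105 + 35 = minute 140.
Trimming needs all of press setup (finishes minute 105, plus 20-minute gap → minute 125); the print run (finishes minute 80). That puts its earliest start at minute 125; it finishes at 125 + 27 = minute 152.
After trimming (finishes minute 152), boxing can start at minute 152 and finishes at minute 197.
All tasks are finished once the last one completes. Finish times: File preflight at 70, Press setup at 105, The print run at 80, Trimming at 152, Folding at 105, The bindery step at 140, Boxing at 197. The latest is minute 197.

197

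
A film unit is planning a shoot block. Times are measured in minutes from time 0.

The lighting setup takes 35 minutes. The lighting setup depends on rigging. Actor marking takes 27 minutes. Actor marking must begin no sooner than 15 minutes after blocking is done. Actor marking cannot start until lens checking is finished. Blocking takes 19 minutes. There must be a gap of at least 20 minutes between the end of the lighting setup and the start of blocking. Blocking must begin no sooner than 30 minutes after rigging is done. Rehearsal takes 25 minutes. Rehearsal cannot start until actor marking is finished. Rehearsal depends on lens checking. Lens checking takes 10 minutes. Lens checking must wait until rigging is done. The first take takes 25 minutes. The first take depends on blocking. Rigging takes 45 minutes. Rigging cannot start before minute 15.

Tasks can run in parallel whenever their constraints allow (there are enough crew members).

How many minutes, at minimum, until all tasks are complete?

201

After its own release at minute 15, rigging can start at minute 15 and finishes at minute 60.
Lens checking waits on rigging (finishes minute 60), so it starts at minute 60 and finishes at 60 + 10 = minute 70.
After rigging (finishes minute 60), the lighting setup can start at minute 60 and finishes at minute 95.
Blocking cannot start until the lighting setup (finishes minute 95, plus 20-minute gap → minute 115); rigging (finishes minute 60, plus 30-minute gap → minute 90). The controlling bound is minute 115, so blocking finishes at 115 + 19 = minute 134.
After blocking (finishes minute 134), the first take can start at minute 134 and finishes at minute 159.
For actor marking: blocking (finishes minute 134, plus 15-minute gap → minute 149); lens checking (finishes minute 70). Taking the maximum gives a start of minute 149, and it finishes at 149 + 27 = minute 176.
For rehearsal: actor marking (finishes minute 176); lens checking (finishes minute 70). Taking the maximum gives a start of minute 176, and it finishes at 176 + 25 = minute 201.
All tasks are finished once the last one completes. Finish times: Rigging at 60, The lighting setup at 95, Lens checking at 70, Blocking at 134, Actor marking at 176, Rehearsal at 201, The first take at 159. The latest is minute 201.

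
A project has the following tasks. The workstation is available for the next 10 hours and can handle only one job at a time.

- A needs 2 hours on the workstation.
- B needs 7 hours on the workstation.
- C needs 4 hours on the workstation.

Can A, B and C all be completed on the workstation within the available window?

Running back to back, the jobs need 2 + 7 + 4 = 13 hours on the workstation.
Since 13 > 10, they cannot all fit.

No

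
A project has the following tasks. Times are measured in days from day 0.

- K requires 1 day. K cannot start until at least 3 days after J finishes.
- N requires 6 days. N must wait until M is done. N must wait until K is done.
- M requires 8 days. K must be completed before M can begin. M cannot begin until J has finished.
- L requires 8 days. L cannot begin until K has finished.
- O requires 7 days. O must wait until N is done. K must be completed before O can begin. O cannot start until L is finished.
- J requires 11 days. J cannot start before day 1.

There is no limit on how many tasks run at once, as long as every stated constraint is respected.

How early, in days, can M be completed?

24

J waits on its own release at day 1, so it starts at day 1 and finishes at 1 + 11 = day 12.
K cannot begin until J (finishes day 12, plus 3-day gap → day 15). It runs from day 15 to 15 + 1 = day 16.
M needs all of K (finishes day 16); J (finishes day 12). That puts its earliest start at day 16; it finishes at 16 + 8 = day 24.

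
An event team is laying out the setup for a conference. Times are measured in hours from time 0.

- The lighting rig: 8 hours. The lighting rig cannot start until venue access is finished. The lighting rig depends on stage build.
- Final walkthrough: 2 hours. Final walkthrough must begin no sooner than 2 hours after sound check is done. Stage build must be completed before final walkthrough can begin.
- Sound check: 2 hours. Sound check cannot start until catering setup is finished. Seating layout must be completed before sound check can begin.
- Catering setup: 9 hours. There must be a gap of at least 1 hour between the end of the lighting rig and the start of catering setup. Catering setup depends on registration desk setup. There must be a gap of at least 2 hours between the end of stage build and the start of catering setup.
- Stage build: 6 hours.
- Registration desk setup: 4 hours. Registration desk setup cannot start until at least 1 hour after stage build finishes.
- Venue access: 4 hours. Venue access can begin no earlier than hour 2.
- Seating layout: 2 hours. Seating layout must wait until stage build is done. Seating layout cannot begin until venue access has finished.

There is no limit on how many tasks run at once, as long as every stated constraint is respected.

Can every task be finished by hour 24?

No

Stage build can start immediately at hour 0; it finishes at hour 6.
Registration desk setup cannot begin until stage build (finishes hour 6, plus 1-hour gap → hour 7). It runs from hour 7 to 7 + 4 = hour 11.
Venue access waits on its own release at hour 2, so it starts at hour 2 and finishes at 2 + 4 = hour 6.
Seating layout cannot start until stage build (finishes hour 6); venue access (finishes hour 6). The controlling bound is hour 6, so seating layout finishes at 6 + 2 = hour 8.
The lighting rig cannot start until venue access (finishes hour 6); stage build (finishes hour 6). The controlling bound is hour 6, so the lighting rig finishes at 6 + 8 = hour 14.
For catering setup: the lighting rig (finishes hour 14, plus 1-hour gap → hour 15); registration desk setup (finishes hour 11); stage build (finishes hour 6, plus 2-hour gap → hour 8). Taking the maximum gives a start of hour 15, and it finishes at 15 + 9 = hour 24.
Sound check needs all of catering setup (finishes hour 24); seating layout (finishes hour 8). That puts its earliest start at hour 24; it finishes at 24 + 2 = hour 26.
Final walkthrough cannot start until sound check (finishes hour 26, plus 2-hour gap → hour 28); stage build (finishes hour 6). The controlling bound is hour 28, so final walkthrough finishes at 28 + 2 = hour 30.
The earliest everything can be done is hour 30, which is after the deadline of 24, so it is not possible.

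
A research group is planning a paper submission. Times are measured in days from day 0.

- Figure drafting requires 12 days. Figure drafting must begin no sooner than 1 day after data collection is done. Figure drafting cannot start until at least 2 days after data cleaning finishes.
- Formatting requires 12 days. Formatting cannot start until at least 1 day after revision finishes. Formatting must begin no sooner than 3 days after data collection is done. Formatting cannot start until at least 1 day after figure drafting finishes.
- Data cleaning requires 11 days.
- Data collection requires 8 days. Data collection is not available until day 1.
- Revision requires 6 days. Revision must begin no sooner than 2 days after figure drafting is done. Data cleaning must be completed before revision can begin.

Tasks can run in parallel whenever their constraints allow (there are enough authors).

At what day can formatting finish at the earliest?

Data cleaning can start immediately at day 0; it finishes at day 11.
Data collection waits on its own release at day 1, so it starts at day 1 and finishes at 1 + 8 = day 9.
Figure drafting has to wait for data collection (finishes day 9, plus 1-day gap → day 10); data cleaning (finishes day 11, plus 2-day gap → day 13). The latest of these is day 13, so figure drafting runs day 13 to 13 + 12 = day 25.
Revision has to wait for figure drafting (finishes day 25, plus 2-day gap → day 27); data cleaning (finishes day 11). The latest of these is day 27, so revision runs day 27 to 27 + 6 = day 33.
For formatting: revision (finishes day 33, plus 1-day gap → day 34); data collection (finishes day 9, plus 3-day gap → day 12); figure drafting (finishes day 25, plus 1-day gap → day 26). Taking the maximum gives a start of day 34, and it finishes at 34 + 12 = day 46.

46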